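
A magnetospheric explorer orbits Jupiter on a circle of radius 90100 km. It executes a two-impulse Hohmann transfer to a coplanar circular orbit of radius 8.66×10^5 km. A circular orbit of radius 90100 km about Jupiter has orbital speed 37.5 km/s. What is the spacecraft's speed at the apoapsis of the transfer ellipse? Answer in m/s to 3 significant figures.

From the circular-orbit relation v² = μ/r at r = 90100 km: μ = v²r = (37.5)² × 90100 = 1.26703×10^8 km³/s².
Semi-major axis of the transfer orbit: a_t = (90100 + 8.660×10^5)/2 = 4.7805×10^5 km.
At apoapsis, r = 8.660×10^5 km.
Applying v² = μ(2/r − 1/a_t): v = 5.251 km/s.

v = 5250 m/s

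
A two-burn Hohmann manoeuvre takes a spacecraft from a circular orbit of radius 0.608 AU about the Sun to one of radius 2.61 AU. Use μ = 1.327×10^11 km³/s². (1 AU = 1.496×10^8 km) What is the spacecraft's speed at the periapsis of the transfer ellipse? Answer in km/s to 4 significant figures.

v = 48.65 km/s

In km: r₁ = 0.608 × 1.496×10^8 = 9.09568×10^7 km; r₂ = 2.61 × 1.496×10^8 = 3.90456×10^8 km.
Transfer-ellipse semi-major axis a_t = (r₁ + r₂)/2 = (9.09568×10^7 + 3.90456×10^8)/2 = 2.407064×10^8 km.
At periapsis, r = 9.09568×10^7 km.
From the vis-viva equation, v = √[μ(2/r − 1/a_t)] = 48.65 km/s.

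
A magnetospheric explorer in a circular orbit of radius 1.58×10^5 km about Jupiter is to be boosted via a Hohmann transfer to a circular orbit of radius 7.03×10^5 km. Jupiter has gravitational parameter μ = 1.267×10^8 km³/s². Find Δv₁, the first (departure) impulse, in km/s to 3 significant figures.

Δv₁ = 7.87 km/s

The Hohmann ellipse has a_t = (r₁ + r₂)/2 = 4.305×10^5 km.
Circular speed at r = 1.580×10^5 km: v_c = √(μ/r) = 28.318 km/s.
Vis-viva on the transfer ellipse at r = 1.580×10^5 km gives v_t = √[μ(2/r − 1/a_t)] = 36.187 km/s.
Δv₁ = |v_t − v_c| = |36.187 − 28.318| = 7.869 km/s.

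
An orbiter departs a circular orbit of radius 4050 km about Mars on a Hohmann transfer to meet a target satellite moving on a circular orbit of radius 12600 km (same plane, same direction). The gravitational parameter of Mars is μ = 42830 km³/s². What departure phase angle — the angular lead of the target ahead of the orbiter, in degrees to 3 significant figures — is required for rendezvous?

Semi-major axis of the transfer orbit: a_t = (4050 + 12600)/2 = 8325 km.
The half-period of the transfer ellipse is t = π√(a_t³/μ) = 11531 s.
The target's mean motion on its circular orbit is ω₂ = √(μ/r₂³) = 1.4632×10^-4 rad/s.
Angle swept by the target during transfer: ω₂·t = 1.6872 rad = 96.67°.
Arrival is 180° from departure on the ellipse, so φ = 180° − 96.67° = 83.3°.

φ = 83.3°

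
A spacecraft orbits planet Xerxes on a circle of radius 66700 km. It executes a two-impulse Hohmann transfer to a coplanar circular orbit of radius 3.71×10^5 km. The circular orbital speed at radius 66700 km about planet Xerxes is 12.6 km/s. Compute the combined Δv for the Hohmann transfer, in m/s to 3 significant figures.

From the circular-orbit relation v² = μ/r at r = 66700 km: μ = v²r = (12.6)² × 66700 = 1.05893×10^7 km³/s².
Semi-major axis of the transfer orbit: a_t = (66700 + 3.710×10^5)/2 = 2.1885×10^5 km.
At r₁ the circular-orbit speed is v₁ = √(μ/r₁) = 12.600 km/s.
On the transfer ellipse at r₁, vis-viva gives v_p = √[μ(2/r₁ − 1/a_t)] = 16.405 km/s.
First burn Δv₁ = |v_p − v₁| = 3.805 km/s.
At r₂, v₂ = √(μ/r₂) = 5.3425 km/s.
Transfer-orbit speed at r₂: v_a = √[μ(2/r₂ − 1/a_t)] = 2.9494 km/s.
Second burn Δv₂ = |v₂ − v_a| = 2.393 km/s.
Total Δv = Δv₁ + Δv₂ = 6.198 km/s.

Δv = 6200 m/s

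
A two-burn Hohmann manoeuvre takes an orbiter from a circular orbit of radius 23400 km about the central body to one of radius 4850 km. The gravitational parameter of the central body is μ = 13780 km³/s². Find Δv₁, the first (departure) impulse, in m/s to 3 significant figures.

The Hohmann ellipse has a_t = (r₁ + r₂)/2 = 14125 km.
Circular speed at r = 23400 km: v_c = √(μ/r) = 0.7674 km/s.
Vis-viva on the transfer ellipse at r = 23400 km gives v_t = √[μ(2/r − 1/a_t)] = 0.4497 km/s.
Δv₁ = |v_t − v_c| = |0.4497 − 0.7674| = 0.3177 km/s.

Δv₁ = 318 m/s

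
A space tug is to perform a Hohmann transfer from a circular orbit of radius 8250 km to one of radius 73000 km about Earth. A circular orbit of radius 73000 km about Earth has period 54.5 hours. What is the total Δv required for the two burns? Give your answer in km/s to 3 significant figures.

Δv = 3.65 km/s

From Kepler's third law T² = 4π²r³/μ at r = 73000 km, T = 54.5 hours = 54.5 × 3600 s = 1.962×10^5 s: μ = 4π²r³/T² = 3.98961×10^5 km³/s².
Semi-major axis of the transfer orbit: a_t = (8250 + 73000)/2 = 40625 km.
Circular speed at r₁: v₁ = √(μ/r₁) = √(3.98961×10^5/8250) = 6.954 km/s.
On the transfer ellipse at r₁, vis-viva equation gives v_p = √[μ(2/r₁ − 1/a_t)] = 9.322 km/s.
First burn Δv₁ = |v_p − v₁| = 2.368 km/s.
At r₂, v₂ = √(μ/r₂) = 2.3378 km/s.
Transfer-orbit speed at r₂: v_a = √[μ(2/r₂ − 1/a_t)] = 1.0535 km/s.
Second burn Δv₂ = |v₂ − v_a| = 1.284 km/s.
Total Δv = Δv₁ + Δv₂ = 3.652 km/s.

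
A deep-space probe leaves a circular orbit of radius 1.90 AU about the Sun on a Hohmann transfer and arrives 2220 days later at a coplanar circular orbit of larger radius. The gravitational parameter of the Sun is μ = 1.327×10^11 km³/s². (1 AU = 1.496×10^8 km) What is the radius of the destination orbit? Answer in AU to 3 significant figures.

r₂ = 8.67 AU

In km: r₁ = 1.90 × 1.496×10^8 = 2.8424×10^8 km.
Transfer time t = 2220 days = 1.91808×10^8 s, and t = π√(a_t³/μ).
So a_t = (μ t²/π²)^(1/3) = (1.327×10^11 × (1.91808×10^8)² / π²)^(1/3) = 7.9086×10^8 km.
Since a_t = (r₁ + r₂)/2, r₂ = 2a_t − r₁ = 2×7.9086×10^8 − 2.8424×10^8 = 1.29748×10^9 km.
In AU: r₂ = 1.29748×10^9 / 1.496×10^8 = 8.67 AU.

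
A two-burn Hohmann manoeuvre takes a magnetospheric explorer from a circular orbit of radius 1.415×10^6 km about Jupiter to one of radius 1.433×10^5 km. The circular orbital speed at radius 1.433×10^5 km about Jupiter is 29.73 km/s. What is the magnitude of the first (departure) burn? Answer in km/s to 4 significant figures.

Δv₁ = 5.404 km/s

From the circular-orbit relation v² = μ/r at r = 1.433×10^5 km: μ = v²r = (29.73)² × 1.433×10^5 = 1.26659×10^8 km³/s².
The Hohmann ellipse has a_t = (r₁ + r₂)/2 = 7.7915×10^5 km.
Circular speed at r = 1.415×10^6 km: v_c = √(μ/r) = 9.461 km/s.
Vis-viva on the transfer ellipse at r = 1.415×10^6 km gives v_t = √[μ(2/r − 1/a_t)] = 4.057 km/s.
Δv₁ = |v_t − v_c| = |4.057 − 9.461| = 5.404 km/s.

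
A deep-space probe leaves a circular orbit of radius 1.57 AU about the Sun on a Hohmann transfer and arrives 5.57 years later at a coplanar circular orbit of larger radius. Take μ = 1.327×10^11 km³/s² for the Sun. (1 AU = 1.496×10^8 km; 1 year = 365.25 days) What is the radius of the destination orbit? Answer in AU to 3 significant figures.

r₂ = 8.41 AU

In km: r₁ = 1.57 × 1.496×10^8 = 2.34872×10^8 km.
Transfer time t = 5.57 years × 365.25 × 86400 s = 1.75775832×10^8 s, and t = π√(a_t³/μ).
So a_t = (μ t²/π²)^(1/3) = (1.327×10^11 × (1.75775832×10^8)² / π²)^(1/3) = 7.4616×10^8 km.
Since a_t = (r₁ + r₂)/2, r₂ = 2a_t − r₁ = 2×7.4616×10^8 − 2.34872×10^8 = 1.257448×10^9 km.
In AU: r₂ = 1.257448×10^9 / 1.496×10^8 = 8.41 AU.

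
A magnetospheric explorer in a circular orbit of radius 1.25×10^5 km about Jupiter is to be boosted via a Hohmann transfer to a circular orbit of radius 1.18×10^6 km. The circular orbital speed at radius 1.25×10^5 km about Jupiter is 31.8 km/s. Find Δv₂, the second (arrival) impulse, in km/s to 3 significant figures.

From the circular-orbit relation v² = μ/r at r = 1.25×10^5 km: μ = v²r = (31.8)² × 1.25×10^5 = 1.26405×10^8 km³/s².
Transfer-ellipse semi-major axis a_t = (r₁ + r₂)/2 = (1.250×10^5 + 1.180×10^6)/2 = 6.525×10^5 km.
Circular speed at r = 1.180×10^6 km: v_c = √(μ/r) = 10.35 km/s.
Vis-viva on the transfer ellipse at r = 1.180×10^6 km gives v_t = √[μ(2/r − 1/a_t)] = 4.530 km/s.
Δv₂ = |v_t − v_c| = |4.530 − 10.35| = 5.820 km/s.

Δv₂ = 5.82 km/s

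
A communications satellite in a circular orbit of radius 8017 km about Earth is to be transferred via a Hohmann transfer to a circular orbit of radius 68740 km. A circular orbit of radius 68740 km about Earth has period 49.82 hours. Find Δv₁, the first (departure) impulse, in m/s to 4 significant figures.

Δv₁ = 2386 m/s

From Kepler's third law T² = 4π²r³/μ at r = 68740 km, T = 49.82 hours = 49.82 × 3600 s = 1.79352×10^5 s: μ = 4π²r³/T² = 3.98635×10^5 km³/s².
Semi-major axis of the transfer orbit: a_t = (8017 + 68740)/2 = 38378.5 km.
Circular speed at r = 8017 km: v_c = √(μ/r) = 7.0515 km/s.
Transfer-orbit speed at the same r (vis-viva, a = a_t): v_t = √[μ(2/r − 1/a_t)] = 9.4372 km/s.
Δv₁ = |v_t − v_c| = |9.4372 − 7.0515| = 2.386 km/s.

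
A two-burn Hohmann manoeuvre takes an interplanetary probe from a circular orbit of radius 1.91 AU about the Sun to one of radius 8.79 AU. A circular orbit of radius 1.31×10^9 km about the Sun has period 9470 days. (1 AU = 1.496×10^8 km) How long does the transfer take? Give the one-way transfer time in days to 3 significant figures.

t = 2260 days

From Kepler's third law T² = 4π²r³/μ at r = 1.31×10^9 km, T = 9470 days = 9470 × 86400 s = 8.18208×10^8 s: μ = 4π²r³/T² = 1.32570×10^11 km³/s².
In km: r₁ = 1.91 × 1.496×10^8 = 2.85736×10^8 km; r₂ = 8.79 × 1.496×10^8 = 1.314984×10^9 km.
The Hohmann ellipse has a_t = (r₁ + r₂)/2 = 8.0036×10^8 km.
By Kepler's third law the transfer-orbit period is T = 2π√(a_t³/μ), so t = T/2 = 1.954×10^8 s.
Converting: 1.954×10^8 s ÷ 86400 s/day = 2260 days.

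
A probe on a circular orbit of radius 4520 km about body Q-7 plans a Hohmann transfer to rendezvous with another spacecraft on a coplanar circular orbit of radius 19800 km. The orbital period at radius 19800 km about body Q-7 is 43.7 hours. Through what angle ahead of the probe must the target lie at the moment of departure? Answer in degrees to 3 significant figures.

From Kepler's third law T² = 4π²r³/μ at r = 19800 km, T = 43.7 hours = 43.7 × 3600 s = 1.5732×10^5 s: μ = 4π²r³/T² = 12381.9 km³/s².
Semi-major axis of the transfer orbit: a_t = (4520 + 19800)/2 = 12160 km.
The half-period of the transfer ellipse is t = π√(a_t³/μ) = 37860 s.
The target's mean motion on its circular orbit is ω₂ = √(μ/r₂³) = 3.994×10^-5 rad/s.
Angle swept by the target during transfer: ω₂·t = 1.512 rad = 86.63°.
Arrival is 180° from departure on the ellipse, so φ = 180° − 86.63° = 93.4°.

φ = 93.4°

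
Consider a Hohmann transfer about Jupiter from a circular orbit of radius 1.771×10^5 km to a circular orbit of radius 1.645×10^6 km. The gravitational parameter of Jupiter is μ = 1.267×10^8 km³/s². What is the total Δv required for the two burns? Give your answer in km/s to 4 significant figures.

The Hohmann ellipse has a_t = (r₁ + r₂)/2 = 9.1105×10^5 km.
At r₁ the circular-orbit speed is v₁ = √(μ/r₁) = 26.747 km/s.
On the transfer ellipse at r₁, vis-viva equation gives v_p = √[μ(2/r₁ − 1/a_t)] = 35.941 km/s.
First burn Δv₁ = |v_p − v₁| = 9.194 km/s.
Circular speed at r₂: v₂ = √(μ/r₂) = 8.776 km/s.
Transfer-orbit speed at r₂: v_a = √[μ(2/r₂ − 1/a_t)] = 3.869 km/s.
Second burn Δv₂ = |v₂ − v_a| = 4.907 km/s.
Δv = Δv₁ + Δv₂ = 9.194 + 4.907 = 14.10 km/s.

Δv = 14.10 km/s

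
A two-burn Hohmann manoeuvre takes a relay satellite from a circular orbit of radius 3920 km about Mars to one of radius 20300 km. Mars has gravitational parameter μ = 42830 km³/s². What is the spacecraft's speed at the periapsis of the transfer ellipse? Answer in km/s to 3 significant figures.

The Hohmann ellipse has a_t = (r₁ + r₂)/2 = 12110 km.
At periapsis, r = 3920 km.
Vis-viva: v = √[μ(2/r − 1/a_t)] = √[42830 × (2/3920 − 1/12110)] = 4.280 km/s.

v = 4.28 km/s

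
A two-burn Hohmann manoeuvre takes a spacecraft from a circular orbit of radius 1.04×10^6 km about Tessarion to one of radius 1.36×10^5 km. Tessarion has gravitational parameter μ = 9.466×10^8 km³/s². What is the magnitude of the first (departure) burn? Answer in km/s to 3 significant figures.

Transfer-ellipse semi-major axis a_t = (r₁ + r₂)/2 = (1.040×10^6 + 1.360×10^5)/2 = 5.880×10^5 km.
Circular speed at r = 1.040×10^6 km: v_c = √(μ/r) = 30.17 km/s.
Transfer-orbit speed at the same r (vis-viva, a = a_t): v_t = √[μ(2/r − 1/a_t)] = 14.51 km/s.
Δv₁ = |v_t − v_c| = |14.51 − 30.17| = 15.66 km/s.

Δv₁ = 15.7 km/s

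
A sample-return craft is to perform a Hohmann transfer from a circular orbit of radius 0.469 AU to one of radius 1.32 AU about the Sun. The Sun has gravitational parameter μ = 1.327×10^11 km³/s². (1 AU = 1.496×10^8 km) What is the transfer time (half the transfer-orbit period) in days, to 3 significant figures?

In km: r₁ = 0.469 × 1.496×10^8 = 7.01624×10^7 km; r₂ = 1.32 × 1.496×10^8 = 1.97472×10^8 km.
Semi-major axis of the transfer orbit: a_t = (7.01624×10^7 + 1.97472×10^8)/2 = 1.338172×10^8 km.
By Kepler's third law the transfer-orbit period is T = 2π√(a_t³/μ), so t = T/2 = 1.335×10^7 s.
Converting: 1.335×10^7 s ÷ 86400 s/day = 155 days.

t = 155 days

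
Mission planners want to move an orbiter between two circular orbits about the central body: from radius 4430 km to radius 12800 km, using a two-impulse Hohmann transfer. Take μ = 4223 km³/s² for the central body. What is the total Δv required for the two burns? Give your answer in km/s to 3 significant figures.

Transfer-ellipse semi-major axis a_t = (r₁ + r₂)/2 = (4430 + 12800)/2 = 8615 km.
At r₁ the circular-orbit speed is v₁ = √(μ/r₁) = 0.97636 km/s.
Transfer-orbit speed at r₁ (v² = μ(2/r − 1/a)): v_p = √[μ(2/r₁ − 1/a_t)] = 1.1901 km/s.
First burn Δv₁ = |v_p − v₁| = 0.2137 km/s.
At r₂, v₂ = √(μ/r₂) = 0.5744 km/s.
Transfer-orbit speed at r₂: v_a = √[μ(2/r₂ − 1/a_t)] = 0.4119 km/s.
Second burn Δv₂ = |v₂ − v_a| = 0.1625 km/s.
Δv = Δv₁ + Δv₂ = 0.2137 + 0.1625 = 0.3762 km/s.

Δv = 0.376 km/s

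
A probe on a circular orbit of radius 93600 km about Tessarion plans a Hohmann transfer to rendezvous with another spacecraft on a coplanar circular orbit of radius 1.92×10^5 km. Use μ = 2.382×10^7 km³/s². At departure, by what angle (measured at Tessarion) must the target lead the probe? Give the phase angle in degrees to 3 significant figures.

φ = 64.5°

Transfer-ellipse semi-major axis a_t = (r₁ + r₂)/2 = (93600 + 1.920×10^5)/2 = 1.428×10^5 km.
Transfer time t = π√(a_t³/μ) = 34740 s.
The target's mean motion on its circular orbit is ω₂ = √(μ/r₂³) = 5.801×10^-5 rad/s.
Angle swept by the target during transfer: ω₂·t = 2.015 rad = 115.5°.
Arrival is 180° from departure on the ellipse, so φ = 180° − 115.5° = 64.5°.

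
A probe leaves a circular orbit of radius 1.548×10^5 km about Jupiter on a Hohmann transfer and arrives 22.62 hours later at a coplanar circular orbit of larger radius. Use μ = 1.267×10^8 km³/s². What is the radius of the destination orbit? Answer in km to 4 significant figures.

r₂ = 7.250×10^5 km

Transfer time t = 22.62 hours = 81432 s, and t = π√(a_t³/μ).
So a_t = (μ t²/π²)^(1/3) = (1.267×10^8 × (81432)² / π²)^(1/3) = 4.3990×10^5 km.
Since a_t = (r₁ + r₂)/2, r₂ = 2a_t − r₁ = 2×4.3990×10^5 − 1.548×10^5 = 7.250×10^5 km.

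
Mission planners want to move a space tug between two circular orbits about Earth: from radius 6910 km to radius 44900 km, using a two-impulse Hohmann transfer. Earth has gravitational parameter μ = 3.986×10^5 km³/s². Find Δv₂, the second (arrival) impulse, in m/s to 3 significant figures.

Δv₂ = 1440 m/s

The Hohmann ellipse has a_t = (r₁ + r₂)/2 = 25905 km.
On the circular orbit at r = 44900 km, v_c = √(μ/r) = 2.980 km/s.
Transfer-orbit speed at the same r (vis-viva, a = a_t): v_t = √[μ(2/r − 1/a_t)] = 1.539 km/s.
Δv₂ = |v_t − v_c| = |1.539 − 2.980| = 1.441 km/s.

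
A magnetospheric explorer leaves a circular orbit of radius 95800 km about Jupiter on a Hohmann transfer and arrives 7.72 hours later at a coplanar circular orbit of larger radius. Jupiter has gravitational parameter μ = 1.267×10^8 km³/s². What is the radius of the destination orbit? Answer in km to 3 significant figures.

r₂ = 3.34×10^5 km

Transfer time t = 7.72 hours = 27792 s, and t = π√(a_t³/μ).
So a_t = (μ t²/π²)^(1/3) = (1.267×10^8 × (27792)² / π²)^(1/3) = 2.1484×10^5 km.
Since a_t = (r₁ + r₂)/2, r₂ = 2a_t − r₁ = 2×2.1484×10^5 − 95800 = 3.3388×10^5 km.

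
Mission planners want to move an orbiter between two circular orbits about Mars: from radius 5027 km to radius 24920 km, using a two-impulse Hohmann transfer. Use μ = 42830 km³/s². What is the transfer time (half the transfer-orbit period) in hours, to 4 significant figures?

The Hohmann ellipse has a_t = (r₁ + r₂)/2 = 14973.5 km.
Half the transfer-orbit period gives t = π√(a_t³/μ) = 27814 s.
Converting: 27814 s ÷ 3600 s/hour = 7.726 hours.

t = 7.726 hours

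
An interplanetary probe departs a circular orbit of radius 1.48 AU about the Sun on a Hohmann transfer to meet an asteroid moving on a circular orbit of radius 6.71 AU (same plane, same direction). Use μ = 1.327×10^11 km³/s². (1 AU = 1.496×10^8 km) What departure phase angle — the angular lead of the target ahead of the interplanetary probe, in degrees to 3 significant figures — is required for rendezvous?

φ = 94.2°

In km: r₁ = 1.48 × 1.496×10^8 = 2.21408×10^8 km; r₂ = 6.71 × 1.496×10^8 = 1.003816×10^9 km.
The Hohmann ellipse has a_t = (r₁ + r₂)/2 = 6.12612×10^8 km.
Transfer time t = π√(a_t³/μ) = 1.3077×10^8 s.
The target's mean motion on its circular orbit is ω₂ = √(μ/r₂³) = 1.1454×10^-8 rad/s.
Angle swept by the target during transfer: ω₂·t = 1.4978 rad = 85.82°.
The interplanetary probe traverses 180° on the transfer ellipse, so the target must lead by 180° − 85.82° = 94.2°.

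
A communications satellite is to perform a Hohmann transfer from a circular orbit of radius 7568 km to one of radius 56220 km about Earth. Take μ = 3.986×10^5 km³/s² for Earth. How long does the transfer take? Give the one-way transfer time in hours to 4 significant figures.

The Hohmann ellipse has a_t = (r₁ + r₂)/2 = 31894 km.
Half the transfer-orbit period gives t = π√(a_t³/μ) = 28343 s.
Converting: 28343 s ÷ 3600 s/hour = 7.873 hours.

t = 7.873 hours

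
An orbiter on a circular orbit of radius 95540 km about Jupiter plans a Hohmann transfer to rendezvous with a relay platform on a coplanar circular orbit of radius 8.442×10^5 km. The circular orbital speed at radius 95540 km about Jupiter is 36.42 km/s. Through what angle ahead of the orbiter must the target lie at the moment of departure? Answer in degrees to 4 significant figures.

From the circular-orbit relation v² = μ/r at r = 95540 km: μ = v²r = (36.42)² × 95540 = 1.26726×10^8 km³/s².
Semi-major axis of the transfer orbit: a_t = (95540 + 8.442×10^5)/2 = 4.6987×10^5 km.
The half-period of the transfer ellipse is t = π√(a_t³/μ) = 89884 s.
Target angular speed ω₂ = √(μ/r₂³) = 1.4513×10^-5 rad/s.
Angle swept by the target during transfer: ω₂·t = 1.3045 rad = 74.74°.
Arrival is 180° from departure on the ellipse, so φ = 180° − 74.74° = 105.3°.

φ = 105.3°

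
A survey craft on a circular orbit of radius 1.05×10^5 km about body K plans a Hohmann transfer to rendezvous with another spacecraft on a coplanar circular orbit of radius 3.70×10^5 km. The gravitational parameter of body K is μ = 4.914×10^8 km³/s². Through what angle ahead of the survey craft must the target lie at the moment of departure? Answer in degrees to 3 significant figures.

Semi-major axis of the transfer orbit: a_t = (1.050×10^5 + 3.700×10^5)/2 = 2.375×10^5 km.
Transfer time t = π√(a_t³/μ) = 16403 s.
The target's mean motion on its circular orbit is ω₂ = √(μ/r₂³) = 9.8495×10^-5 rad/s.
Angle swept by the target during transfer: ω₂·t = 1.6156 rad = 92.57°.
Arrival is 180° from departure on the ellipse, so φ = 180° − 92.57° = 87.4°.

φ = 87.4°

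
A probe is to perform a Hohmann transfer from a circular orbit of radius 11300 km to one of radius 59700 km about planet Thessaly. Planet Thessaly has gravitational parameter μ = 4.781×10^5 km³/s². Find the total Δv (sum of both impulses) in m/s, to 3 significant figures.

Semi-major axis of the transfer orbit: a_t = (11300 + 59700)/2 = 35500 km.
At r₁ the circular-orbit speed is v₁ = √(μ/r₁) = 6.5046 km/s.
Transfer-orbit speed at r₁ (vis-viva): v_p = √[μ(2/r₁ − 1/a_t)] = 8.4352 km/s.
First burn Δv₁ = |v_p − v₁| = 1.931 km/s.
At r₂, v₂ = √(μ/r₂) = 2.830 km/s.
Transfer-orbit speed at r₂: v_a = √[μ(2/r₂ − 1/a_t)] = 1.597 km/s.
Second burn Δv₂ = |v₂ − v_a| = 1.233 km/s.
Total Δv = Δv₁ + Δv₂ = 3.164 km/s.

Δv = 3160 m/s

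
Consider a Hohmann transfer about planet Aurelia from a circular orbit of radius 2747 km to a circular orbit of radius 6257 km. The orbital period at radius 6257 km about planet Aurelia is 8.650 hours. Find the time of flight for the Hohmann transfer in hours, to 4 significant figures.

From Kepler's third law T² = 4π²r³/μ at r = 6257 km, T = 8.650 hours = 8.650 × 3600 s = 31140 s: μ = 4π²r³/T² = 9972.89 km³/s².
The Hohmann ellipse has a_t = (r₁ + r₂)/2 = 4502 km.
Transfer time t = π√(a_t³/μ) = π√((4502)³ / 9972.89) = 9503 s.
Converting: 9503 s ÷ 3600 s/hour = 2.640 hours.

t = 2.640 hours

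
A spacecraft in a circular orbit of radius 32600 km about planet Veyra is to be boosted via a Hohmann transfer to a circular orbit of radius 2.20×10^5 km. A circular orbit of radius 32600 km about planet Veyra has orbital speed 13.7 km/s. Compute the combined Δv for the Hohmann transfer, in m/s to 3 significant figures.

Δv = 6980 m/s

From the circular-orbit relation v² = μ/r at r = 32600 km: μ = v²r = (13.7)² × 32600 = 6.11869×10^6 km³/s².
Transfer-ellipse semi-major axis a_t = (r₁ + r₂)/2 = (32600 + 2.200×10^5)/2 = 1.263×10^5 km.
Circular speed at r₁: v₁ = √(μ/r₁) = √(6.11869×10^6/32600) = 13.7000 km/s.
On the transfer ellipse at r₁, v² = μ(2/r − 1/a) gives v_p = √[μ(2/r₁ − 1/a_t)] = 18.0813 km/s.
First burn Δv₁ = |v_p − v₁| = 4.3813 km/s.
At r₂, v₂ = √(μ/r₂) = 5.2737 km/s.
Transfer-orbit speed at r₂: v_a = √[μ(2/r₂ − 1/a_t)] = 2.6793 km/s.
Second burn Δv₂ = |v₂ − v_a| = 2.5944 km/s.
Δv = Δv₁ + Δv₂ = 4.3813 + 2.5944 = 6.976 km/s.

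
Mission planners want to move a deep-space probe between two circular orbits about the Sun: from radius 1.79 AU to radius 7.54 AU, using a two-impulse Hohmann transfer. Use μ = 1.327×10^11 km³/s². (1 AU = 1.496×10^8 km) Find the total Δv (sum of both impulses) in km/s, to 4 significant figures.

In km: r₁ = 1.79 × 1.496×10^8 = 2.67784×10^8 km; r₂ = 7.54 × 1.496×10^8 = 1.127984×10^9 km.
The Hohmann ellipse has a_t = (r₁ + r₂)/2 = 6.97884×10^8 km.
Circular speed at r₁: v₁ = √(μ/r₁) = √(1.327×10^11/2.67784×10^8) = 22.26 km/s.
On the transfer ellipse at r₁, v² = μ(2/r − 1/a) gives v_p = √[μ(2/r₁ − 1/a_t)] = 28.30 km/s.
First burn Δv₁ = |v_p − v₁| = 6.040 km/s.
Circular speed at r₂: v₂ = √(μ/r₂) = 10.8464 km/s.
Transfer-orbit speed at r₂: v_a = √[μ(2/r₂ − 1/a_t)] = 6.71869 km/s.
Second burn Δv₂ = |v₂ − v_a| = 4.128 km/s.
Total Δv = Δv₁ + Δv₂ = 10.17 km/s.

Δv = 10.17 km/s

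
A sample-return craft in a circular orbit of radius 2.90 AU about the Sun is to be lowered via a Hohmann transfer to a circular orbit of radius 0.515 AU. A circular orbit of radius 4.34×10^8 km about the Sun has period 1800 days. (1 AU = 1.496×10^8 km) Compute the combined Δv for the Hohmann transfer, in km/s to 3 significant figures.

Δv = 20.5 km/s

From Kepler's third law T² = 4π²r³/μ at r = 4.34×10^8 km, T = 1800 days = 1800 × 86400 s = 1.5552×10^8 s: μ = 4π²r³/T² = 1.33431×10^11 km³/s².
In km: r₁ = 2.90 × 1.496×10^8 = 4.3384×10^8 km; r₂ = 0.515 × 1.496×10^8 = 7.7044×10^7 km.
The Hohmann ellipse has a_t = (r₁ + r₂)/2 = 2.55442×10^8 km.
Circular speed at r₁: v₁ = √(μ/r₁) = √(1.33431×10^11/4.3384×10^8) = 17.53733 km/s.
On the transfer ellipse at r₁, vis-viva gives v_a = √[μ(2/r₁ − 1/a_t)] = 9.631339 km/s.
First burn Δv₁ = |v_a − v₁| = 7.90599 km/s.
Circular speed at r₂: v₂ = √(μ/r₂) = 41.61585 km/s.
Transfer-orbit speed at r₂: v_p = √[μ(2/r₂ − 1/a_t)] = 54.23473 km/s.
Second burn Δv₂ = |v₂ − v_p| = 12.6189 km/s.
Total Δv = Δv₁ + Δv₂ = 20.52 km/s.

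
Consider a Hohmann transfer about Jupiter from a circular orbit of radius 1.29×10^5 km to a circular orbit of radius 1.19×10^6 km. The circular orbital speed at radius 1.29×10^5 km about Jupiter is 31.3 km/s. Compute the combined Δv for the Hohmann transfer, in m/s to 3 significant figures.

From the circular-orbit relation v² = μ/r at r = 1.29×10^5 km: μ = v²r = (31.3)² × 1.29×10^5 = 1.26380×10^8 km³/s².
The Hohmann ellipse has a_t = (r₁ + r₂)/2 = 6.595×10^5 km.
At r₁ the circular-orbit speed is v₁ = √(μ/r₁) = 31.30 km/s.
On the transfer ellipse at r₁, v² = μ(2/r − 1/a) gives v_p = √[μ(2/r₁ − 1/a_t)] = 42.04 km/s.
First burn Δv₁ = |v_p − v₁| = 10.74 km/s.
Circular speed at r₂: v₂ = √(μ/r₂) = 10.3054 km/s.
Transfer-orbit speed at r₂: v_a = √[μ(2/r₂ − 1/a_t)] = 4.55778 km/s.
Second burn Δv₂ = |v₂ − v_a| = 5.748 km/s.
Δv = Δv₁ + Δv₂ = 10.74 + 5.748 = 16.49 km/s.

Δv = 16500 m/s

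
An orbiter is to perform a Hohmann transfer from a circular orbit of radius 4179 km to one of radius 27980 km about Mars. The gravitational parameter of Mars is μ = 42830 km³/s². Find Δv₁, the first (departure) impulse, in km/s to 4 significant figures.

Δv₁ = 1.022 km/s

Transfer-ellipse semi-major axis a_t = (r₁ + r₂)/2 = (4179 + 27980)/2 = 16079.5 km.
On the circular orbit at r = 4179 km, v_c = √(μ/r) = 3.201 km/s.
Vis-viva on the transfer ellipse at r = 4179 km gives v_t = √[μ(2/r − 1/a_t)] = 4.223 km/s.
Δv₁ = |v_t − v_c| = |4.223 − 3.201| = 1.022 km/s.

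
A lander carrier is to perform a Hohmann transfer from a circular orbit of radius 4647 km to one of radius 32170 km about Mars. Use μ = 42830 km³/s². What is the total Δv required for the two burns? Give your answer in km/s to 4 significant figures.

Δv = 1.552 km/s

Semi-major axis of the transfer orbit: a_t = (4647 + 32170)/2 = 18408.5 km.
At r₁ the circular-orbit speed is v₁ = √(μ/r₁) = 3.03590 km/s.
Transfer-orbit speed at r₁ (vis-viva equation): v_p = √[μ(2/r₁ − 1/a_t)] = 4.01332 km/s.
First burn Δv₁ = |v_p − v₁| = 0.97742 km/s.
Circular speed at r₂: v₂ = √(μ/r₂) = 1.15385 km/s.
Transfer-orbit speed at r₂: v_a = √[μ(2/r₂ − 1/a_t)] = 0.579730 km/s.
Second burn Δv₂ = |v₂ − v_a| = 0.57412 km/s.
Total Δv = Δv₁ + Δv₂ = 1.552 km/s.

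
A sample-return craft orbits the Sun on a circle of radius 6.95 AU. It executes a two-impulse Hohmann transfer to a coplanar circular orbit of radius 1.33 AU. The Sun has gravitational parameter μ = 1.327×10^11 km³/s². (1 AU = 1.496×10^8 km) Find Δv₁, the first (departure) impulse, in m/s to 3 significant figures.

Δv₁ = 4890 m/s

In km: r₁ = 6.95 × 1.496×10^8 = 1.03972×10^9 km; r₂ = 1.33 × 1.496×10^8 = 1.98968×10^8 km.
Transfer-ellipse semi-major axis a_t = (r₁ + r₂)/2 = (1.03972×10^9 + 1.98968×10^8)/2 = 6.19344×10^8 km.
On the circular orbit at r = 1.03972×10^9 km, v_c = √(μ/r) = 11.297 km/s.
Transfer-orbit speed at the same r (vis-viva, a = a_t): v_t = √[μ(2/r − 1/a_t)] = 6.4033 km/s.
Δv₁ = |v_t − v_c| = |6.4033 − 11.297| = 4.894 km/s.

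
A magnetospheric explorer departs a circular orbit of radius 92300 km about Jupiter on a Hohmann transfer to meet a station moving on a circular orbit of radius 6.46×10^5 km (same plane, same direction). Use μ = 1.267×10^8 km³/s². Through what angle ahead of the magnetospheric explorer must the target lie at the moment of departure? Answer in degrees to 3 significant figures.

Transfer-ellipse semi-major axis a_t = (r₁ + r₂)/2 = (92300 + 6.460×10^5)/2 = 3.6915×10^5 km.
The half-period of the transfer ellipse is t = π√(a_t³/μ) = 62600 s.
Target angular speed ω₂ = √(μ/r₂³) = 2.168×10^-5 rad/s.
Angle swept by the target during transfer: ω₂·t = 1.357 rad = 77.75°.
The magnetospheric explorer traverses 180° on the transfer ellipse, so the target must lead by 180° − 77.75° = 102°.

φ = 102°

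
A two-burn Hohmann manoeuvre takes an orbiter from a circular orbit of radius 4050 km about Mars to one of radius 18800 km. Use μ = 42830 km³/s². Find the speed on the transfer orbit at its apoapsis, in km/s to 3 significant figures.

The Hohmann ellipse has a_t = (r₁ + r₂)/2 = 11425 km.
The apoapsis of the transfer ellipse is at r = 18800 km.
Vis-viva: v = √[μ(2/r − 1/a_t)] = √[42830 × (2/18800 − 1/11425)] = 0.8987 km/s.

v = 0.899 km/s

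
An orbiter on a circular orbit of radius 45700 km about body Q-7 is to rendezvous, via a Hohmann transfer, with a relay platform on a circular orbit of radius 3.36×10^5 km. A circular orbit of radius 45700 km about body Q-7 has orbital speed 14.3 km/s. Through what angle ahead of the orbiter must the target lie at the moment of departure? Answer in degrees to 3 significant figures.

φ = 103°

From the circular-orbit relation v² = μ/r at r = 45700 km: μ = v²r = (14.3)² × 45700 = 9.34519×10^6 km³/s².
The Hohmann ellipse has a_t = (r₁ + r₂)/2 = 1.9085×10^5 km.
Transfer time t = π√(a_t³/μ) = 85680 s.
The target's mean motion on its circular orbit is ω₂ = √(μ/r₂³) = 1.570×10^-5 rad/s.
Angle swept by the target during transfer: ω₂·t = 1.345 rad = 77.06°.
Arrival is 180° from departure on the ellipse, so φ = 180° − 77.06° = 103°.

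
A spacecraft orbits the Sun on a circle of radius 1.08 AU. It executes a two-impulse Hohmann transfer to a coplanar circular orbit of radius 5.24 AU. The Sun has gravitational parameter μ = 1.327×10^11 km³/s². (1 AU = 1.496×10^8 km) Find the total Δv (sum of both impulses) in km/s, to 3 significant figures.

Δv = 13.7 km/s

In km: r₁ = 1.08 × 1.496×10^8 = 1.61568×10^8 km; r₂ = 5.24 × 1.496×10^8 = 7.83904×10^8 km.
The Hohmann ellipse has a_t = (r₁ + r₂)/2 = 4.72736×10^8 km.
At r₁ the circular-orbit speed is v₁ = √(μ/r₁) = 28.659 km/s.
On the transfer ellipse at r₁, v² = μ(2/r − 1/a) gives v_p = √[μ(2/r₁ − 1/a_t)] = 36.905 km/s.
First burn Δv₁ = |v_p − v₁| = 8.246 km/s.
At r₂, v₂ = √(μ/r₂) = 13.011 km/s.
Transfer-orbit speed at r₂: v_a = √[μ(2/r₂ − 1/a_t)] = 7.6063 km/s.
Second burn Δv₂ = |v₂ − v_a| = 5.405 km/s.
Δv = Δv₁ + Δv₂ = 8.246 + 5.405 = 13.65 km/s.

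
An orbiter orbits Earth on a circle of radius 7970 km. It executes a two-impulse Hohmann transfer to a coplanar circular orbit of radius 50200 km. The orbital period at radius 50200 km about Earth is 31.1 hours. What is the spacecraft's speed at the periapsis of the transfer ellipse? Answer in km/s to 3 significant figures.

From Kepler's third law T² = 4π²r³/μ at r = 50200 km, T = 31.1 hours = 31.1 × 3600 s = 1.1196×10^5 s: μ = 4π²r³/T² = 3.98424×10^5 km³/s².
The Hohmann ellipse has a_t = (r₁ + r₂)/2 = 29085 km.
The periapsis of the transfer ellipse is at r = 7970 km.
From the vis-viva equation, v = √[μ(2/r − 1/a_t)] = 9.289 km/s.

v = 9.29 km/s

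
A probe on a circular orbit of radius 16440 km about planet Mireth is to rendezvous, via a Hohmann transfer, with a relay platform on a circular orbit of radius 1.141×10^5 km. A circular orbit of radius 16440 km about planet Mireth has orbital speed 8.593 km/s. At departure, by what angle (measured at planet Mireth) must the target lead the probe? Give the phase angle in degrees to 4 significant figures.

From the circular-orbit relation v² = μ/r at r = 16440 km: μ = v²r = (8.593)² × 16440 = 1.21392×10^6 km³/s².
Transfer-ellipse semi-major axis a_t = (r₁ + r₂)/2 = (16440 + 1.141×10^5)/2 = 65270 km.
Transfer time t = π√(a_t³/μ) = 47547 s.
The target's mean motion on its circular orbit is ω₂ = √(μ/r₂³) = 2.8587×10^-5 rad/s.
Angle swept by the target during transfer: ω₂·t = 1.3592 rad = 77.88°.
Arrival is 180° from departure on the ellipse, so φ = 180° − 77.88° = 102.1°.

φ = 102.1°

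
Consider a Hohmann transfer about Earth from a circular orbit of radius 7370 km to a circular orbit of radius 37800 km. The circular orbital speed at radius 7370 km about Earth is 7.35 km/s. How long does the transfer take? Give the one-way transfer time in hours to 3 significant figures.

From the circular-orbit relation v² = μ/r at r = 7370 km: μ = v²r = (7.35)² × 7370 = 3.98146×10^5 km³/s².
Transfer-ellipse semi-major axis a_t = (r₁ + r₂)/2 = (7370 + 37800)/2 = 22585 km.
Half the transfer-orbit period gives t = π√(a_t³/μ) = 16900 s.
Converting: 16900 s ÷ 3600 s/hour = 4.69 hours.

t = 4.69 hours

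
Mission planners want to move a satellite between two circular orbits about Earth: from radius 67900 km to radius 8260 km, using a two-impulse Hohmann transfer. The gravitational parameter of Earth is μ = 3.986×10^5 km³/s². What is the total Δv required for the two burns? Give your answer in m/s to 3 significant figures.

Δv = 3620 m/s

The Hohmann ellipse has a_t = (r₁ + r₂)/2 = 38080 km.
Circular speed at r₁: v₁ = √(μ/r₁) = √(3.986×10^5/67900) = 2.4229 km/s.
On the transfer ellipse at r₁, v² = μ(2/r − 1/a) gives v_a = √[μ(2/r₁ − 1/a_t)] = 1.1284 km/s.
First burn Δv₁ = |v_a − v₁| = 1.2945 km/s.
Circular speed at r₂: v₂ = √(μ/r₂) = 6.9467 km/s.
Transfer-orbit speed at r₂: v_p = √[μ(2/r₂ − 1/a_t)] = 9.2761 km/s.
Second burn Δv₂ = |v₂ − v_p| = 2.3294 km/s.
Total Δv = Δv₁ + Δv₂ = 3.624 km/s.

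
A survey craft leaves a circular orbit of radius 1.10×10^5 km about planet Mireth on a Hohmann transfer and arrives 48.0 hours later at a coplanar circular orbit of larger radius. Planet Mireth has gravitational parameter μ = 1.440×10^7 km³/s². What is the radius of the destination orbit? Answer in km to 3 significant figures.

r₂ = 5.94×10^5 km

Transfer time t = 48.0 hours = 1.728×10^5 s, and t = π√(a_t³/μ).
So a_t = (μ t²/π²)^(1/3) = (1.440×10^7 × (1.728×10^5)² / π²)^(1/3) = 3.5187×10^5 km.
Since a_t = (r₁ + r₂)/2, r₂ = 2a_t − r₁ = 2×3.5187×10^5 − 1.100×10^5 = 5.9374×10^5 km.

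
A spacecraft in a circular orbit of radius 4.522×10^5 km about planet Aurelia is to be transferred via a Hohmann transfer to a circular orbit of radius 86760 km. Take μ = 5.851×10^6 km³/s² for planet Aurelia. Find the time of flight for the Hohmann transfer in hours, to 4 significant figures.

Transfer-ellipse semi-major axis a_t = (r₁ + r₂)/2 = (4.522×10^5 + 86760)/2 = 2.6948×10^5 km.
By Kepler's third law the transfer-orbit period is T = 2π√(a_t³/μ), so t = T/2 = 1.817×10^5 s.
Converting: 1.817×10^5 s ÷ 3600 s/hour = 50.47 hours.

t = 50.47 hours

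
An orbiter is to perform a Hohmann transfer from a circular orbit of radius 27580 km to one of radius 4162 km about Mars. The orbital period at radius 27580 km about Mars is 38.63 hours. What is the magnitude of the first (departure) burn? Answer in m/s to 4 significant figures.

From Kepler's third law T² = 4π²r³/μ at r = 27580 km, T = 38.63 hours = 38.63 × 3600 s = 1.39068×10^5 s: μ = 4π²r³/T² = 42824.1 km³/s².
The Hohmann ellipse has a_t = (r₁ + r₂)/2 = 15871 km.
On the circular orbit at r = 27580 km, v_c = √(μ/r) = 1.2461 km/s.
Vis-viva on the transfer ellipse at r = 27580 km gives v_t = √[μ(2/r − 1/a_t)] = 0.63811 km/s.
Δv₁ = |v_t − v_c| = |0.63811 − 1.2461| = 0.6080 km/s.

Δv₁ = 608.0 m/s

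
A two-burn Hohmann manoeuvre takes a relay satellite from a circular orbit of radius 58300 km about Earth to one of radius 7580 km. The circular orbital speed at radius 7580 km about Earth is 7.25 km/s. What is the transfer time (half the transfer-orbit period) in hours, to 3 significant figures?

From the circular-orbit relation v² = μ/r at r = 7580 km: μ = v²r = (7.25)² × 7580 = 3.98424×10^5 km³/s².
The Hohmann ellipse has a_t = (r₁ + r₂)/2 = 32940 km.
Transfer time t = π√(a_t³/μ) = π√((32940)³ / 3.98424×10^5) = 29760 s.
Converting: 29760 s ÷ 3600 s/hour = 8.27 hours.

t = 8.27 hours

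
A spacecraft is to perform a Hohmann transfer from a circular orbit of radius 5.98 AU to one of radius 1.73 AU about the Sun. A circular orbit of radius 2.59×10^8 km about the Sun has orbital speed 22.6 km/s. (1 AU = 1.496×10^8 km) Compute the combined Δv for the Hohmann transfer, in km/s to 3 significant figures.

From the circular-orbit relation v² = μ/r at r = 2.59×10^8 km: μ = v²r = (22.6)² × 2.59×10^8 = 1.32287×10^11 km³/s².
In km: r₁ = 5.98 × 1.496×10^8 = 8.94608×10^8 km; r₂ = 1.73 × 1.496×10^8 = 2.58808×10^8 km.
Transfer-ellipse semi-major axis a_t = (r₁ + r₂)/2 = (8.94608×10^8 + 2.58808×10^8)/2 = 5.76708×10^8 km.
At r₁ the circular-orbit speed is v₁ = √(μ/r₁) = 12.16 km/s.
Transfer-orbit speed at r₁ (vis-viva equation): v_a = √[μ(2/r₁ − 1/a_t)] = 8.146 km/s.
First burn Δv₁ = |v_a − v₁| = 4.014 km/s.
Circular speed at r₂: v₂ = √(μ/r₂) = 22.61 km/s.
Transfer-orbit speed at r₂: v_p = √[μ(2/r₂ − 1/a_t)] = 28.16 km/s.
Second burn Δv₂ = |v₂ − v_p| = 5.550 km/s.
Δv = Δv₁ + Δv₂ = 4.014 + 5.550 = 9.564 km/s.

Δv = 9.56 km/s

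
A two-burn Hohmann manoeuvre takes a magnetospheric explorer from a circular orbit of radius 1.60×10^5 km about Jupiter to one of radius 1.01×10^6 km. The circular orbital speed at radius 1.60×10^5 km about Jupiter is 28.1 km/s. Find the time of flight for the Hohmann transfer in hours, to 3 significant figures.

t = 34.7 hours

From the circular-orbit relation v² = μ/r at r = 1.60×10^5 km: μ = v²r = (28.1)² × 1.60×10^5 = 1.26338×10^8 km³/s².
Transfer-ellipse semi-major axis a_t = (r₁ + r₂)/2 = (1.600×10^5 + 1.010×10^6)/2 = 5.850×10^5 km.
Transfer time t = π√(a_t³/μ) = π√((5.850×10^5)³ / 1.26338×10^8) = 1.2506×10^5 s.
Converting: 1.2506×10^5 s ÷ 3600 s/hour = 34.7 hours.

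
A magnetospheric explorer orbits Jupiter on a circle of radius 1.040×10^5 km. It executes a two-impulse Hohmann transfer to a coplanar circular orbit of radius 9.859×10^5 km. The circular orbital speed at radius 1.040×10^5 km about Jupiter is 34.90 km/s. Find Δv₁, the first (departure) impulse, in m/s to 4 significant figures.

Δv₁ = 12040 m/s

From the circular-orbit relation v² = μ/r at r = 1.040×10^5 km: μ = v²r = (34.90)² × 1.040×10^5 = 1.26673×10^8 km³/s².
The Hohmann ellipse has a_t = (r₁ + r₂)/2 = 5.4495×10^5 km.
Circular speed at r = 1.040×10^5 km: v_c = √(μ/r) = 34.90 km/s.
Transfer-orbit speed at the same r (vis-viva, a = a_t): v_t = √[μ(2/r − 1/a_t)] = 46.94 km/s.
Δv₁ = |v_t − v_c| = |46.94 − 34.90| = 12.04 km/s.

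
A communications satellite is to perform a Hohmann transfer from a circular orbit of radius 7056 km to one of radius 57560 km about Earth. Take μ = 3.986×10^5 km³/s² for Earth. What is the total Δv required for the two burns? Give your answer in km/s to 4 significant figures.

The Hohmann ellipse has a_t = (r₁ + r₂)/2 = 32308 km.
Circular speed at r₁: v₁ = √(μ/r₁) = √(3.986×10^5/7056) = 7.5160 km/s.
On the transfer ellipse at r₁, vis-viva equation gives v_p = √[μ(2/r₁ − 1/a_t)] = 10.032 km/s.
First burn Δv₁ = |v_p − v₁| = 2.516 km/s.
At r₂, v₂ = √(μ/r₂) = 2.632 km/s.
Transfer-orbit speed at r₂: v_a = √[μ(2/r₂ − 1/a_t)] = 1.230 km/s.
Second burn Δv₂ = |v₂ − v_a| = 1.402 km/s.
Total Δv = Δv₁ + Δv₂ = 3.918 km/s.

Δv = 3.918 km/s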